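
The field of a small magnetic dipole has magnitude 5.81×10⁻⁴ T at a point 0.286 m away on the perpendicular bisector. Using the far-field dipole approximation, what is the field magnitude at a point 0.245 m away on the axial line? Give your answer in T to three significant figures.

Dipole fields scale as 1/r³ in the far field.
The axial field is twice the equatorial field at the same r, so the geometry factor is 2/1.
B₂ = B₁ · (2/1) · (r₁/r₂)³ = 5.81×10⁻⁴ · 2 · (0.286/0.245)³.
(r₁/r₂)³ = (1.167)³ = 1.591.
B₂ ≈ 0.001848 T.

B ≈ 0.00185 T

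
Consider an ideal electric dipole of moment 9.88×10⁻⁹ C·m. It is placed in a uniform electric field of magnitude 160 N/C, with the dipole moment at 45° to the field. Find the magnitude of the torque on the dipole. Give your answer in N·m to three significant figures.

τ ≈ 1.12×10⁻⁶ N·m

Torque on an electric dipole: τ = pE sinθ.
τ = (9.88×10⁻⁹)(160)·sin45° = 1.118×10⁻⁶ N·m.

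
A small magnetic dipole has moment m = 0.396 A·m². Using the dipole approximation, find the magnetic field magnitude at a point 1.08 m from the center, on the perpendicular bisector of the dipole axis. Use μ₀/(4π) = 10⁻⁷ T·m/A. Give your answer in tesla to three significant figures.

B ≈ 3.14×10⁻⁸ T

In the equatorial plane B = (μ₀/4π)·m/r³ (half the axial value).
B = (10⁻⁷)·(0.396) / (1.08)³ = 3.144×10⁻⁸ T.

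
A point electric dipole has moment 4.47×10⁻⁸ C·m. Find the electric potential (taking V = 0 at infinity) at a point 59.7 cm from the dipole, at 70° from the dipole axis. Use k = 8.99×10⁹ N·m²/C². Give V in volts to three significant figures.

The dipole potential is V = kp cosθ / r².
V = (8.99×10⁹)(4.47×10⁻⁸)·cos70° / (0.597)² = 385.6 V.

V ≈ 386 V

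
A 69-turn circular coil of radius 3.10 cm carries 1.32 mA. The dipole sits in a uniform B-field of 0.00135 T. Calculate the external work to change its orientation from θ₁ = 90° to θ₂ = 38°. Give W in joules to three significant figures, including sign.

W ≈ -2.93×10⁻⁷ J

m = NIA = NIπa² = 69·(0.00132)·π·(0.0310)² = 2.75×10⁻⁴ A·m².
W_ext = ΔU = −mB cosθ₂ + mB cosθ₁ = mB(cosθ₁ − cosθ₂).
W = (2.75×10⁻⁴)(0.00135)·(cos90° − cos38°) = (3.713×10⁻⁷)·(-0.7880) = -2.925×10⁻⁷ J.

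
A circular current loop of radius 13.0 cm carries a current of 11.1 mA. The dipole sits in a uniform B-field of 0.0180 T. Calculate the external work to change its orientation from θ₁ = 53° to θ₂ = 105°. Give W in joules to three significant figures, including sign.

Magnetic moment m = IA = Iπa² = (0.0111)·π·(0.130)² = 5.893×10⁻⁴ A·m².
W_ext = ΔU = −mB cosθ₂ + mB cosθ₁ = mB(cosθ₁ − cosθ₂).
W = (5.893×10⁻⁴)(0.0180)·(cos53° − cos105°) = (1.061×10⁻⁵)·(+0.8606) = 9.129×10⁻⁶ J.

W ≈ 9.13×10⁻⁶ J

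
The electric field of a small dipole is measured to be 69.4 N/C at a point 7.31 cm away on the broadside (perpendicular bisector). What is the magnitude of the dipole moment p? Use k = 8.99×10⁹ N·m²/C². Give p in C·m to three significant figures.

In the equatorial plane E = kp/r³, so p = Er³/(k).
p = (69.4)·(0.0731)³ / (8.99×10⁹) = 3.015×10⁻¹² C·m.

p ≈ 3.02×10⁻¹² C·m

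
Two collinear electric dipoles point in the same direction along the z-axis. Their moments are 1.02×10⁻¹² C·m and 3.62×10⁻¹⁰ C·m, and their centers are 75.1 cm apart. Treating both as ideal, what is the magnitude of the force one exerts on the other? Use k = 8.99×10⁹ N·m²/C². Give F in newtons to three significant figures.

F ≈ 6.26×10⁻¹¹ N

On-axis field of dipole 1 at distance r: E = 2kp₁/r³. Force on dipole 2 is F = p₂·dE/dr (gradient along axis).
dE/dr = −6kp₁/r⁴, so |F| = 6kp₁p₂/r⁴ (attractive for aligned moments).
F = 6(8.99×10⁹)(1.02×10⁻¹²)(3.62×10⁻¹⁰)/(0.751)⁴ = 6.261×10⁻¹¹ N.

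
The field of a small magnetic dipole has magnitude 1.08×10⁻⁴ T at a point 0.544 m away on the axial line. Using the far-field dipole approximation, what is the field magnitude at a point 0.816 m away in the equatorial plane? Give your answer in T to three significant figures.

Dipole fields scale as 1/r³ in the far field.
The axial field is twice the equatorial field at the same r, so the geometry factor is 1/2.
B₂ = B₁ · (1/2) · (r₁/r₂)³ = 1.08×10⁻⁴ · 0.5 · (0.544/0.816)³.
(r₁/r₂)³ = (0.6667)³ = 0.2963.
B₂ ≈ 1.600×10⁻⁵ T.

B ≈ 1.60×10⁻⁵ T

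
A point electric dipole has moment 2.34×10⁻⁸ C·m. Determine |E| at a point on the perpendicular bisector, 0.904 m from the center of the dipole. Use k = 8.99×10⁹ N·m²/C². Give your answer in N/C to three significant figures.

E ≈ 285 N/C

In the equatorial plane E = kp/r³.
E = (8.99×10⁹)(2.34×10⁻⁸) / (0.904)³ = 284.8 N/C.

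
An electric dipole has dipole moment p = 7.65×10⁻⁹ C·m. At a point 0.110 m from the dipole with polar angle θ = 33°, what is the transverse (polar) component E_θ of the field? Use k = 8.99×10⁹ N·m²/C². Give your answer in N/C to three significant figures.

E_θ ≈ 2.81×10⁴ N/C

For a dipole, E_θ = (kp sinθ)/r³.
kp/r³ = (8.99×10⁹)(7.65×10⁻⁹)/(0.110)³ = 5.167×10⁴ N/C.
E_θ = 5.167×10⁴·sin33° = 2.814×10⁴ N/C.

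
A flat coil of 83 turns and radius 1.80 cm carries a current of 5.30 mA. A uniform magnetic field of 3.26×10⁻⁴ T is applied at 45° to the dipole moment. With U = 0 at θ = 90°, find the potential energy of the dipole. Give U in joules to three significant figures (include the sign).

U ≈ -1.03×10⁻⁷ J

m = NIA = NIπa² = 83·(0.00530)·π·(0.0180)² = 4.478×10⁻⁴ A·m².
U = −m·B = −mB cosθ.
U = −(4.478×10⁻⁴)(3.26×10⁻⁴)·cos45° = -1.032×10⁻⁷ J.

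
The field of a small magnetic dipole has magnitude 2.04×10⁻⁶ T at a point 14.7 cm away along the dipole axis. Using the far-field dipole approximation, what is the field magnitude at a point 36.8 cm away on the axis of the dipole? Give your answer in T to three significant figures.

B ≈ 1.30×10⁻⁷ T

Dipole fields scale as 1/r³ in the far field; the geometry is the same at both points.
B₂ = B₁ · (r₁/r₂)³ = 2.04×10⁻⁶ · (14.7/36.8)³.
(r₁/r₂)³ = (0.3995)³ = 0.06374.
B₂ ≈ 1.300×10⁻⁷ T.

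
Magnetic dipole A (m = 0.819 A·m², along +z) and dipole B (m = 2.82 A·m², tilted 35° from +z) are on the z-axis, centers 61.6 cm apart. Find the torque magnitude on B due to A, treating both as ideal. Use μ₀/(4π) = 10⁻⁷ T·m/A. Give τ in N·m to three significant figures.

Dipole B is on the axis of dipole A, so B₁ there is axial: B₁ = (μ₀/4π)·2m₁/r³ along +z.
B₁ = 2(10⁻⁷)(0.819)/(0.616)³ = 7.008×10⁻⁷ T.
τ = m₂ B₁ sinθ.
τ = (2.82)(7.008×10⁻⁷)·sin35° = 1.133×10⁻⁶ N·m.

τ ≈ 1.13×10⁻⁶ N·m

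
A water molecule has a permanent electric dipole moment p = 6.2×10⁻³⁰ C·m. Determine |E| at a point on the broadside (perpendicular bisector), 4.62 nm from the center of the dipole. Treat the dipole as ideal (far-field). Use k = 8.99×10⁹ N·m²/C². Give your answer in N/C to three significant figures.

E ≈ 5.65×10⁵ N/C

On the perpendicular bisector E = kp/r³ (half the axial value at the same distance).
E = (8.99×10⁹)(6.20×10⁻³⁰) / (4.62×10⁻⁹)³ = 5.652×10⁵ N/C.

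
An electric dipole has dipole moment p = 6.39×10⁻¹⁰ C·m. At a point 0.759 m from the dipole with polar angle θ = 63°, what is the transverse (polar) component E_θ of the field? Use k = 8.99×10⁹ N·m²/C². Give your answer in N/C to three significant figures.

E_θ ≈ 11.7 N/C

For a dipole, E_θ = (kp sinθ)/r³.
kp/r³ = (8.99×10⁹)(6.39×10⁻¹⁰)/(0.759)³ = 13.14 N/C.
E_θ = 13.14·sin63° = 11.71 N/C.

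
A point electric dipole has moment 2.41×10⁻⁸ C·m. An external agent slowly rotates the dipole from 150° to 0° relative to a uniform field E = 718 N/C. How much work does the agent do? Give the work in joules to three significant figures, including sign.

W_ext = ΔU = U(θ₂) − U(θ₁) = −pE cosθ₂ − (−pE cosθ₁) = pE(cosθ₁ − cosθ₂).
W = (2.41×10⁻⁸)(718)·(cos150° − cos0°) = (1.730×10⁻⁵)·(-1.8660) = -3.229×10⁻⁵ J.

W ≈ -3.23×10⁻⁵ J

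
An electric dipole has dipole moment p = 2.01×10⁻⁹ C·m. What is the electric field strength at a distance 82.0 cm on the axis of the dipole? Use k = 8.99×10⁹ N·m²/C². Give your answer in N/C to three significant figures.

E ≈ 65.5 N/C

On the dipole axis E = 2kp/r³.
E = 2·(8.99×10⁹)(2.01×10⁻⁹) / (0.820)³ = 65.55 N/C.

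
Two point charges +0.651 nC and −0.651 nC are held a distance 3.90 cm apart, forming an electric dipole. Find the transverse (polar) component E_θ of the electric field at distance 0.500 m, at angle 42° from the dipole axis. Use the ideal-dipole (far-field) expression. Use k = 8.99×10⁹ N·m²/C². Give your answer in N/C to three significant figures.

Dipole moment p = qd = (6.51×10⁻¹⁰ C)(0.0390 m) = 2.539×10⁻¹¹ C·m.
For a dipole, E_θ = (kp sinθ)/r³.
kp/r³ = (8.99×10⁹)(2.539×10⁻¹¹)/(0.500)³ = 1.826 N/C.
E_θ = 1.826·sin42° = 1.222 N/C.

E_θ ≈ 1.22 N/C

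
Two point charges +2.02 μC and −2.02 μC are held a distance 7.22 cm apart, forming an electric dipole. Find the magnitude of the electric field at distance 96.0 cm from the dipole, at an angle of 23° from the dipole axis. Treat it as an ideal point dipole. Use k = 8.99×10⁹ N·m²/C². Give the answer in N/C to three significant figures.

Dipole moment p = qd = (2.02×10⁻⁶ C)(0.0722 m) = 1.458×10⁻⁷ C·m.
At angle θ the dipole field magnitude is E = (kp/r³)·√(1 + 3cos²θ).
kp/r³ = (8.99×10⁹)(1.458×10⁻⁷) / (0.960)³ = 1482 N/C.
√(1 + 3cos²23°) = √(1 + 3·0.8473) = √3.5420 ≈ 1.8820.
E ≈ 1482 × 1.882 = 2788 N/C.

E ≈ 2790 N/C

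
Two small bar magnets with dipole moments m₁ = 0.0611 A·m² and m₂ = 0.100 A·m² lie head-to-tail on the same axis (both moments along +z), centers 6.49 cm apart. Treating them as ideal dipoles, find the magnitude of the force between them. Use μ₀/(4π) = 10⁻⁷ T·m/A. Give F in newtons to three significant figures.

On-axis B of dipole 1: B = (μ₀/4π)·2m₁/r³. Force on dipole 2: F = m₂·dB/dr.
dB/dr = −(μ₀/4π)·6m₁/r⁴, so |F| = (μ₀/4π)·6m₁m₂/r⁴.
F = 6(10⁻⁷)(0.0611)(0.100)/(0.0649)⁴ = 2.066×10⁻⁴ N.

F ≈ 2.07×10⁻⁴ N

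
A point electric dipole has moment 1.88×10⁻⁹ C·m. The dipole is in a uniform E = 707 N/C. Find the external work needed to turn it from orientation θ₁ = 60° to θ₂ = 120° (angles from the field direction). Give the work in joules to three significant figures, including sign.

W_ext = ΔU = U(θ₂) − U(θ₁) = −pE cosθ₂ − (−pE cosθ₁) = pE(cosθ₁ − cosθ₂).
W = (1.88×10⁻⁹)(707)·(cos60° − cos120°) = (1.329×10⁻⁶)·(+1.0000) = 1.329×10⁻⁶ J.

W ≈ 1.33×10⁻⁶ J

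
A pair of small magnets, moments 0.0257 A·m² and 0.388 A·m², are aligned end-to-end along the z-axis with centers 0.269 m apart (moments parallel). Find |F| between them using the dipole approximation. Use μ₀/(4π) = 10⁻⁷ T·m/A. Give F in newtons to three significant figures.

F ≈ 1.14×10⁻⁶ N

On-axis B of dipole 1: B = (μ₀/4π)·2m₁/r³. Force on dipole 2: F = m₂·dB/dr.
dB/dr = −(μ₀/4π)·6m₁/r⁴, so |F| = (μ₀/4π)·6m₁m₂/r⁴.
F = 6(10⁻⁷)(0.0257)(0.388)/(0.269)⁴ = 1.143×10⁻⁶ N.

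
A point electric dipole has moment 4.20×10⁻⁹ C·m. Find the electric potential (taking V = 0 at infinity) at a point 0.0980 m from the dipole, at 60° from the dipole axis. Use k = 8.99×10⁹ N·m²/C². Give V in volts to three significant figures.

V ≈ 1970 V

The dipole potential is V = kp cosθ / r².
V = (8.99×10⁹)(4.20×10⁻⁹)·cos60° / (0.0980)² = 1966 V.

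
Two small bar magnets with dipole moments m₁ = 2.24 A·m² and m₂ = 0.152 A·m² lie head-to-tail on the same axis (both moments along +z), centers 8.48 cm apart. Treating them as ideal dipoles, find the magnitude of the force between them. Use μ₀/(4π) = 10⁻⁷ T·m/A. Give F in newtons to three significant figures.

F ≈ 0.00395 N

On-axis B of dipole 1: B = (μ₀/4π)·2m₁/r³. Force on dipole 2: F = m₂·dB/dr.
dB/dr = −(μ₀/4π)·6m₁/r⁴, so |F| = (μ₀/4π)·6m₁m₂/r⁴.
F = 6(10⁻⁷)(2.24)(0.152)/(0.0848)⁴ = 0.003951 N.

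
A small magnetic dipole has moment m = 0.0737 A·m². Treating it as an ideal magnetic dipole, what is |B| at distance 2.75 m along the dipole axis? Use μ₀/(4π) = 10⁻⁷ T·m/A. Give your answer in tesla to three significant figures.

B ≈ 7.09×10⁻¹⁰ T

On axis B = (μ₀/4π)·2m/r³.
B = 2·(10⁻⁷)·(0.0737) / (2.75)³ = 7.088×10⁻¹⁰ T.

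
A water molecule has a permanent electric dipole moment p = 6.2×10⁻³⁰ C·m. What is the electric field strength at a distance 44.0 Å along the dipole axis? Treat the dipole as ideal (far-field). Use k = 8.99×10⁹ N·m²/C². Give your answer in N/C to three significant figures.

E ≈ 1.31×10⁶ N/C

On the dipole axis E = 2kp/r³.
E = 2·(8.99×10⁹)(6.20×10⁻³⁰) / (4.40×10⁻⁹)³ = 1.309×10⁶ N/C.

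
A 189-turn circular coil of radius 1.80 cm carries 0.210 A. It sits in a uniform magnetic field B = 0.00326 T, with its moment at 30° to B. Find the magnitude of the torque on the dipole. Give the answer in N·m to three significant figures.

m = NIA = NIπa² = 189·(0.210)·π·(0.0180)² = 0.0404 A·m².
Torque on a magnetic dipole: τ = mB sinθ.
τ = (0.0404)(0.00326)·sin30° = 6.585×10⁻⁵ N·m.

τ ≈ 6.59×10⁻⁵ N·m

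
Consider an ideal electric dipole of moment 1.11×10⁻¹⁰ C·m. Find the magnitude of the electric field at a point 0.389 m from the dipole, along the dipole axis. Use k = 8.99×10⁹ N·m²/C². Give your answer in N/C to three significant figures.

E ≈ 33.9 N/C

On the dipole axis E = 2kp/r³.
E = 2·(8.99×10⁹)(1.11×10⁻¹⁰) / (0.389)³ = 33.91 N/C.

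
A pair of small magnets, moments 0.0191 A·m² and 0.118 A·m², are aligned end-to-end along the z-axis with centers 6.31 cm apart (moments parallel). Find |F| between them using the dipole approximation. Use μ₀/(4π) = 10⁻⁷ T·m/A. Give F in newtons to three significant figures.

F ≈ 8.53×10⁻⁵ N

On-axis B of dipole 1: B = (μ₀/4π)·2m₁/r³. Force on dipole 2: F = m₂·dB/dr.
dB/dr = −(μ₀/4π)·6m₁/r⁴, so |F| = (μ₀/4π)·6m₁m₂/r⁴.
F = 6(10⁻⁷)(0.0191)(0.118)/(0.0631)⁴ = 8.530×10⁻⁵ N.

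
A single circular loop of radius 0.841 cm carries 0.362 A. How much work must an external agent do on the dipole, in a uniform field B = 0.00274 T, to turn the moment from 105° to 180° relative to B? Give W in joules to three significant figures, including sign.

Magnetic moment m = IA = Iπa² = (0.362)·π·(0.00841)² = 8.044×10⁻⁵ A·m².
W_ext = ΔU = −mB cosθ₂ + mB cosθ₁ = mB(cosθ₁ − cosθ₂).
W = (8.044×10⁻⁵)(0.00274)·(cos105° − cos180°) = (2.204×10⁻⁷)·(+0.7412) = 1.634×10⁻⁷ J.

W ≈ 1.63×10⁻⁷ J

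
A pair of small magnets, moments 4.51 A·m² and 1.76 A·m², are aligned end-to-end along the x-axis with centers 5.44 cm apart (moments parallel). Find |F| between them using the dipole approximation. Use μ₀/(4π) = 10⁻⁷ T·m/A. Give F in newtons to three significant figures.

On-axis B of dipole 1: B = (μ₀/4π)·2m₁/r³. Force on dipole 2: F = m₂·dB/dr.
dB/dr = −(μ₀/4π)·6m₁/r⁴, so |F| = (μ₀/4π)·6m₁m₂/r⁴.
F = 6(10⁻⁷)(4.51)(1.76)/(0.0544)⁴ = 0.5438 N.

F ≈ 0.544 N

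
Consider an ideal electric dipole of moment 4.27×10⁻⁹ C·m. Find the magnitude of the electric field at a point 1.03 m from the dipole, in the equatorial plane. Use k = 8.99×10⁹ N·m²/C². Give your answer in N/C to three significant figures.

E ≈ 35.1 N/C

On the perpendicular bisector E = kp/r³ (half the axial value at the same distance).
E = (8.99×10⁹)(4.27×10⁻⁹) / (1.03)³ = 35.13 N/C.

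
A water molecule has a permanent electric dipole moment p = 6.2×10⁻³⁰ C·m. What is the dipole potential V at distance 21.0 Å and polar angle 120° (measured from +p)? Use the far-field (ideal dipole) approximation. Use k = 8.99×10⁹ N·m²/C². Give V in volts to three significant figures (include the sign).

V ≈ -0.00632 V

The dipole potential is V = kp cosθ / r².
V = (8.99×10⁹)(6.20×10⁻³⁰)·cos120° / (2.10×10⁻⁹)² = -0.006320 V.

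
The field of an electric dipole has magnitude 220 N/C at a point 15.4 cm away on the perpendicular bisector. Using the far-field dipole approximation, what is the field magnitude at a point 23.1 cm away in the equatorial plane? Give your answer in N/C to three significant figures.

Dipole fields scale as 1/r³ in the far field; the geometry is the same at both points.
E₂ = E₁ · (r₁/r₂)³ = 220 · (15.4/23.1)³.
(r₁/r₂)³ = (0.6667)³ = 0.2963.
E₂ ≈ 65.19 N/C.

E ≈ 65.2 N/C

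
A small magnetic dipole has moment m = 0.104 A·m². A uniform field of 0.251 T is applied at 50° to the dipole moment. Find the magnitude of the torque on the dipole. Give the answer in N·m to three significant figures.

τ ≈ 0.0200 N·m

Torque on a magnetic dipole: τ = mB sinθ.
τ = (0.104)(0.251)·sin50° = 0.02000 N·m.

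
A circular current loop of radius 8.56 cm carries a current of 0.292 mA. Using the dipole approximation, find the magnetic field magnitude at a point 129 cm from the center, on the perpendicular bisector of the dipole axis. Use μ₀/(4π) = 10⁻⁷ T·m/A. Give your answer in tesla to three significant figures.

Magnetic moment m = IA = Iπa² = (2.92×10⁻⁴)·π·(0.0856)² = 6.722×10⁻⁶ A·m².
In the equatorial plane B = (μ₀/4π)·m/r³ (half the axial value).
B = (10⁻⁷)·(6.722×10⁻⁶) / (1.29)³ = 3.131×10⁻¹³ T.

B ≈ 3.13×10⁻¹³ T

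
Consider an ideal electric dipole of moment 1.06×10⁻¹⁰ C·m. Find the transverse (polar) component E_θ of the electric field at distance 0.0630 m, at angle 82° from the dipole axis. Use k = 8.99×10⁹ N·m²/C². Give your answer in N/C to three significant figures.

For a dipole, E_θ = (kp sinθ)/r³.
kp/r³ = (8.99×10⁹)(1.06×10⁻¹⁰)/(0.0630)³ = 3811 N/C.
E_θ = 3811·sin82° = 3774 N/C.

E_θ ≈ 3770 N/C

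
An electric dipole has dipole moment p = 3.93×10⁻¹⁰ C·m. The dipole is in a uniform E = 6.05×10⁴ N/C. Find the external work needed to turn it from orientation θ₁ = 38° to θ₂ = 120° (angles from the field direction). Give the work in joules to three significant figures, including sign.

W_ext = ΔU = U(θ₂) − U(θ₁) = −pE cosθ₂ − (−pE cosθ₁) = pE(cosθ₁ − cosθ₂).
W = (3.93×10⁻¹⁰)(6.05×10⁴)·(cos38° − cos120°) = (2.378×10⁻⁵)·(+1.2880) = 3.062×10⁻⁵ J.

W ≈ 3.06×10⁻⁵ J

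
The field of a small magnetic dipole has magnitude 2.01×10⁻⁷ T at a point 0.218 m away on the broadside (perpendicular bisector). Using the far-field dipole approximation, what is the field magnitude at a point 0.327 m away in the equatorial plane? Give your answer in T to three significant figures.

B ≈ 5.96×10⁻⁸ T

Dipole fields scale as 1/r³ in the far field; the geometry is the same at both points.
B₂ = B₁ · (r₁/r₂)³ = 2.01×10⁻⁷ · (0.218/0.327)³.
(r₁/r₂)³ = (0.6667)³ = 0.2963.
B₂ ≈ 5.956×10⁻⁸ T.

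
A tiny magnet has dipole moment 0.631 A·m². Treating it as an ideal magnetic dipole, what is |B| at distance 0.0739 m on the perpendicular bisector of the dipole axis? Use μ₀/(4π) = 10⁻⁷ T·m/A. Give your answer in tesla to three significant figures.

In the equatorial plane B = (μ₀/4π)·m/r³ (half the axial value).
B = (10⁻⁷)·(0.631) / (0.0739)³ = 1.563×10⁻⁴ T.

B ≈ 1.56×10⁻⁴ T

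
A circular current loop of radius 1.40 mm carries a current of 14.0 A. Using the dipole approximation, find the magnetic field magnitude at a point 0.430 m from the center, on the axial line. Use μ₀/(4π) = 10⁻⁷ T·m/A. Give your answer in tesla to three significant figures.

Magnetic moment m = IA = Iπa² = (14.0)·π·(0.00140)² = 8.621×10⁻⁵ A·m².
On axis B = (μ₀/4π)·2m/r³.
B = 2·(10⁻⁷)·(8.621×10⁻⁵) / (0.430)³ = 2.169×10⁻¹⁰ T.

B ≈ 2.17×10⁻¹⁰ T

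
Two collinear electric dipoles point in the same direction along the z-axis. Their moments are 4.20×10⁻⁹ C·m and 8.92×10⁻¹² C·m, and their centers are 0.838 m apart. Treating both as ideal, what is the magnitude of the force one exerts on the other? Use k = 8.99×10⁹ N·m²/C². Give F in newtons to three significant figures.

On-axis field of dipole 1 at distance r: E = 2kp₁/r³. Force on dipole 2 is F = p₂·dE/dr (gradient along axis).
dE/dr = −6kp₁/r⁴, so |F| = 6kp₁p₂/r⁴ (attractive for aligned moments).
F = 6(8.99×10⁹)(4.20×10⁻⁹)(8.92×10⁻¹²)/(0.838)⁴ = 4.098×10⁻⁹ N.

F ≈ 4.10×10⁻⁹ N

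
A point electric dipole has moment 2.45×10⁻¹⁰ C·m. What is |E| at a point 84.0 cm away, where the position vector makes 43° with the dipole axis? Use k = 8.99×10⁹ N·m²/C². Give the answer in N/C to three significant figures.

At angle θ the dipole field magnitude is E = (kp/r³)·√(1 + 3cos²θ).
kp/r³ = (8.99×10⁹)(2.45×10⁻¹⁰) / (0.840)³ = 3.716 N/C.
√(1 + 3cos²43°) = √(1 + 3·0.5349) = √2.6046 ≈ 1.6139.
E ≈ 3.716 × 1.614 = 5.997 N/C.

E ≈ 6.00 N/C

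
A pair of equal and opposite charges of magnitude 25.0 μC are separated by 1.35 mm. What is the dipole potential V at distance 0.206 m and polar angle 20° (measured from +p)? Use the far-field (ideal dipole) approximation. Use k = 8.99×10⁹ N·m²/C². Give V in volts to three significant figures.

Dipole moment p = qd = (2.50×10⁻⁵ C)(0.00135 m) = 3.375×10⁻⁸ C·m.
The dipole potential is V = kp cosθ / r².
V = (8.99×10⁹)(3.375×10⁻⁸)·cos20° / (0.206)² = 6719 V.

V ≈ 6720 V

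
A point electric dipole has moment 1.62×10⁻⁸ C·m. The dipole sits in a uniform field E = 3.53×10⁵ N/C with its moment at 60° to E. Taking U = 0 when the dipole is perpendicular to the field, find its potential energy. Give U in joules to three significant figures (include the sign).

U = −p·E = −pE cosθ.
U = −(1.62×10⁻⁸)(3.53×10⁵)·cos60° = -0.002859 J.

U ≈ -0.00286 J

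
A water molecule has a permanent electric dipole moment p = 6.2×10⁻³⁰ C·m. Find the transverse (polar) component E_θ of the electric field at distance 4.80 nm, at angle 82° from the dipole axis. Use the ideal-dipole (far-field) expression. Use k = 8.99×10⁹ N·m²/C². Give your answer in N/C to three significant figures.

E_θ ≈ 4.99×10⁵ N/C

For a dipole, E_θ = (kp sinθ)/r³.
kp/r³ = (8.99×10⁹)(6.20×10⁻³⁰)/(4.80×10⁻⁹)³ = 5.040×10⁵ N/C.
E_θ = 5.040×10⁵·sin82° = 4.991×10⁵ N/C.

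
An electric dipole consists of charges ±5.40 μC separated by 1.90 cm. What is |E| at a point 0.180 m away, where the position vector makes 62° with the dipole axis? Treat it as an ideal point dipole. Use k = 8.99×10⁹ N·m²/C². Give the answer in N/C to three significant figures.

E ≈ 2.04×10⁵ N/C

Dipole moment p = qd = (5.40×10⁻⁶ C)(0.0190 m) = 1.026×10⁻⁷ C·m.
At angle θ the dipole field magnitude is E = (kp/r³)·√(1 + 3cos²θ).
kp/r³ = (8.99×10⁹)(1.026×10⁻⁷) / (0.180)³ = 1.582×10⁵ N/C.
√(1 + 3cos²62°) = √(1 + 3·0.2204) = √1.6612 ≈ 1.2889.
E ≈ 1.582×10⁵ × 1.289 = 2.038×10⁵ N/C.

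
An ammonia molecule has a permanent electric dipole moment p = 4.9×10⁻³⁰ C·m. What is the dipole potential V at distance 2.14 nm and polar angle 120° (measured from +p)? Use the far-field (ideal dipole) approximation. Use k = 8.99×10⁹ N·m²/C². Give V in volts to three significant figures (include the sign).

V ≈ -0.00481 V

The dipole potential is V = kp cosθ / r².
V = (8.99×10⁹)(4.90×10⁻³⁰)·cos120° / (2.14×10⁻⁹)² = -0.004809 V.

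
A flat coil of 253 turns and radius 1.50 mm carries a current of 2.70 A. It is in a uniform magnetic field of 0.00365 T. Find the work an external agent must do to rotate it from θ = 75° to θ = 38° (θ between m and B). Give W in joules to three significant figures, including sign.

m = NIA = NIπa² = 253·(2.70)·π·(0.00150)² = 0.004829 A·m².
W_ext = ΔU = −mB cosθ₂ + mB cosθ₁ = mB(cosθ₁ − cosθ₂).
W = (0.004829)(0.00365)·(cos75° − cos38°) = (1.763×10⁻⁵)·(-0.5292) = -9.327×10⁻⁶ J.

W ≈ -9.33×10⁻⁶ J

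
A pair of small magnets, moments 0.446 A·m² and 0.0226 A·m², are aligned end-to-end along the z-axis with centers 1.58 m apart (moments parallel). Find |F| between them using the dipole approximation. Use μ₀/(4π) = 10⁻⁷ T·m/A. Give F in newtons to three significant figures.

On-axis B of dipole 1: B = (μ₀/4π)·2m₁/r³. Force on dipole 2: F = m₂·dB/dr.
dB/dr = −(μ₀/4π)·6m₁/r⁴, so |F| = (μ₀/4π)·6m₁m₂/r⁴.
F = 6(10⁻⁷)(0.446)(0.0226)/(1.58)⁴ = 9.704×10⁻¹⁰ N.

F ≈ 9.70×10⁻¹⁰ N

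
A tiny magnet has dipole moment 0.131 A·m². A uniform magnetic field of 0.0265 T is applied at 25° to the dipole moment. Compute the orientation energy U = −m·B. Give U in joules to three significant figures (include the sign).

U = −m·B = −mB cosθ.
U = −(0.131)(0.0265)·cos25° = -0.003146 J.

U ≈ -0.00315 J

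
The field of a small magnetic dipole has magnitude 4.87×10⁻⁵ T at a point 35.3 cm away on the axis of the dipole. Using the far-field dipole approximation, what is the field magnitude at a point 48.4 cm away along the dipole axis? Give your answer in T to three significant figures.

Dipole fields scale as 1/r³ in the far field; the geometry is the same at both points.
B₂ = B₁ · (r₁/r₂)³ = 4.87×10⁻⁵ · (35.3/48.4)³.
(r₁/r₂)³ = (0.7293)³ = 0.388.
B₂ ≈ 1.889×10⁻⁵ T.

B ≈ 1.89×10⁻⁵ T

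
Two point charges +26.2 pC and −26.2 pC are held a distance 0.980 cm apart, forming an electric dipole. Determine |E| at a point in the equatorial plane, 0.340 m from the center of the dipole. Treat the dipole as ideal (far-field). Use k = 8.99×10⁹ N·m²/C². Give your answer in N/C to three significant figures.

Dipole moment p = qd = (2.62×10⁻¹¹ C)(0.00980 m) = 2.568×10⁻¹³ C·m.
On the perpendicular bisector E = kp/r³ (half the axial value at the same distance).
E = (8.99×10⁹)(2.568×10⁻¹³) / (0.340)³ = 0.05874 N/C.

E ≈ 0.0587 N/C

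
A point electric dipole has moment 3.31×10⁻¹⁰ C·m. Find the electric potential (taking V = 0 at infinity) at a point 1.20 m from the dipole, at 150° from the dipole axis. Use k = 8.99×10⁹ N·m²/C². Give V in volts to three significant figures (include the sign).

V ≈ -1.79 V

The dipole potential is V = kp cosθ / r².
V = (8.99×10⁹)(3.31×10⁻¹⁰)·cos150° / (1.20)² = -1.790 V.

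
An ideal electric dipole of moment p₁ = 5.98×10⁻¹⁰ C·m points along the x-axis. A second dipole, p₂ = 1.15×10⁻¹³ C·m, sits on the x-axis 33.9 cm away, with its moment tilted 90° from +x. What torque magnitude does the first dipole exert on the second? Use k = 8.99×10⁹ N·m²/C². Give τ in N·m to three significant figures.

τ ≈ 3.17×10⁻¹¹ N·m

The second dipole sits on the axis of the first, so the field there is axial: E₁ = 2kp₁/r³ along +x.
E₁ = 2(8.99×10⁹)(5.98×10⁻¹⁰)/(0.339)³ = 276.0 N/C.
Torque on the second dipole: τ = p₂ E₁ sinθ.
τ = (1.15×10⁻¹³)(276.0)·sin90° = 3.174×10⁻¹¹ N·m.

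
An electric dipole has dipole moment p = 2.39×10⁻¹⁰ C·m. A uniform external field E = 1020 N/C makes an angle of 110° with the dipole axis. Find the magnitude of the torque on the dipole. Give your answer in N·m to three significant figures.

τ ≈ 2.29×10⁻⁷ N·m

Torque on an electric dipole: τ = pE sinθ.
τ = (2.39×10⁻¹⁰)(1020)·sin110° = 2.291×10⁻⁷ N·m.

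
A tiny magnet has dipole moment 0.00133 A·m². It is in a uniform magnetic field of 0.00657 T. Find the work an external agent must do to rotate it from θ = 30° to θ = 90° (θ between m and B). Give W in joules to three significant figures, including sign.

W_ext = ΔU = −mB cosθ₂ + mB cosθ₁ = mB(cosθ₁ − cosθ₂).
W = (0.00133)(0.00657)·(cos30° − cos90°) = (8.738×10⁻⁶)·(+0.8660) = 7.567×10⁻⁶ J.

W ≈ 7.57×10⁻⁶ J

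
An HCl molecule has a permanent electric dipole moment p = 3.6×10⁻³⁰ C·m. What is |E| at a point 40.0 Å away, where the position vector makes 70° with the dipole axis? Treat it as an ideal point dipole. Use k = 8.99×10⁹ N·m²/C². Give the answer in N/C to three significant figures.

E ≈ 5.88×10⁵ N/C

At angle θ the dipole field magnitude is E = (kp/r³)·√(1 + 3cos²θ).
kp/r³ = (8.99×10⁹)(3.60×10⁻³⁰) / (4.00×10⁻⁹)³ = 5.057×10⁵ N/C.
√(1 + 3cos²70°) = √(1 + 3·0.1170) = √1.3509 ≈ 1.1623.
E ≈ 5.057×10⁵ × 1.162 = 5.878×10⁵ N/C.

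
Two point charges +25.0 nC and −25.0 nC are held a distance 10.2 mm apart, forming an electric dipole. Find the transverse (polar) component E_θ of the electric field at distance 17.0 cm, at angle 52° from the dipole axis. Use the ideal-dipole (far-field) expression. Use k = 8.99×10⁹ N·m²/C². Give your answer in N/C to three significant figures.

Dipole moment p = qd = (2.50×10⁻⁸ C)(0.0102 m) = 2.55×10⁻¹⁰ C·m.
For a dipole, E_θ = (kp sinθ)/r³.
kp/r³ = (8.99×10⁹)(2.55×10⁻¹⁰)/(0.170)³ = 466.6 N/C.
E_θ = 466.6·sin52° = 367.7 N/C.

E_θ ≈ 368 N/C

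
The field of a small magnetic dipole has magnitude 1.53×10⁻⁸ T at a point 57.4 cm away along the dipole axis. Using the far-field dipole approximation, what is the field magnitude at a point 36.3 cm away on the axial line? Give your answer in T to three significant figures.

Dipole fields scale as 1/r³ in the far field; the geometry is the same at both points.
B₂ = B₁ · (r₁/r₂)³ = 1.53×10⁻⁸ · (57.4/36.3)³.
(r₁/r₂)³ = (1.581)³ = 3.954.
B₂ ≈ 6.049×10⁻⁸ T.

B ≈ 6.05×10⁻⁸ T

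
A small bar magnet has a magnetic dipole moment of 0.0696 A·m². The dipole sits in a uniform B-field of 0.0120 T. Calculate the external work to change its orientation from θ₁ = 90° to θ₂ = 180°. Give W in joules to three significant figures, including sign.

W_ext = ΔU = −mB cosθ₂ + mB cosθ₁ = mB(cosθ₁ − cosθ₂).
W = (0.0696)(0.0120)·(cos90° − cos180°) = (8.352×10⁻⁴)·(+1.0000) = 8.352×10⁻⁴ J.

W ≈ 8.35×10⁻⁴ J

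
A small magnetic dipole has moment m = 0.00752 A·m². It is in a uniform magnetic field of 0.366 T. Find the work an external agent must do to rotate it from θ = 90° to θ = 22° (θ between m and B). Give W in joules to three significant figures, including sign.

W ≈ -0.00255 J

W_ext = ΔU = −mB cosθ₂ + mB cosθ₁ = mB(cosθ₁ − cosθ₂).
W = (0.00752)(0.366)·(cos90° − cos22°) = (0.002752)·(-0.9272) = -0.002552 J.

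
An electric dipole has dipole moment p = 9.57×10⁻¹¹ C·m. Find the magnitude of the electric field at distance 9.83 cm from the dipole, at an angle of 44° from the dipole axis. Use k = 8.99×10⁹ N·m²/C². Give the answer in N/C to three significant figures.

E ≈ 1450 N/C

At angle θ the dipole field magnitude is E = (kp/r³)·√(1 + 3cos²θ).
kp/r³ = (8.99×10⁹)(9.57×10⁻¹¹) / (0.0983)³ = 905.8 N/C.
√(1 + 3cos²44°) = √(1 + 3·0.5174) = √2.5523 ≈ 1.5976.
E ≈ 905.8 × 1.598 = 1447 N/C.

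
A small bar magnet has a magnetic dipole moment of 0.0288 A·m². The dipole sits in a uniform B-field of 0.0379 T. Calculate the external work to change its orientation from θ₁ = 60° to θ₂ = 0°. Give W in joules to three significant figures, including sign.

W ≈ -5.46×10⁻⁴ J

W_ext = ΔU = −mB cosθ₂ + mB cosθ₁ = mB(cosθ₁ − cosθ₂).
W = (0.0288)(0.0379)·(cos60° − cos0°) = (0.001092)·(-0.5000) = -5.458×10⁻⁴ J.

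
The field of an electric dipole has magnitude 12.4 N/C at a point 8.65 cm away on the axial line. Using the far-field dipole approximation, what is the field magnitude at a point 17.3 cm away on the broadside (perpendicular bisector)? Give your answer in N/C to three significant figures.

E ≈ 0.775 N/C

Dipole fields scale as 1/r³ in the far field.
The axial field is twice the equatorial field at the same r, so the geometry factor is 1/2.
E₂ = E₁ · (1/2) · (r₁/r₂)³ = 12.4 · 0.5 · (8.65/17.3)³.
(r₁/r₂)³ = (0.5)³ = 0.125.
E₂ ≈ 0.7750 N/C.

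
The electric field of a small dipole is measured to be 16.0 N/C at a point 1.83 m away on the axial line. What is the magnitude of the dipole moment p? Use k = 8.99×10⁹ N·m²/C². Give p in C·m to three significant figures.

On axis E = 2kp/r³, so p = Er³/(2k).
p = (16.0)·(1.83)³ / (2·8.99×10⁹) = 5.454×10⁻⁹ C·m.

p ≈ 5.45×10⁻⁹ C·m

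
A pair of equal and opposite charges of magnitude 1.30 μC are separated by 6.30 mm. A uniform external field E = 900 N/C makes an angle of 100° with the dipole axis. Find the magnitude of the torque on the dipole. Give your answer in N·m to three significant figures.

Dipole moment p = qd = (1.30×10⁻⁶ C)(0.00630 m) = 8.19×10⁻⁹ C·m.
Torque on an electric dipole: τ = pE sinθ.
τ = (8.19×10⁻⁹)(900)·sin100° = 7.259×10⁻⁶ N·m.

τ ≈ 7.26×10⁻⁶ N·m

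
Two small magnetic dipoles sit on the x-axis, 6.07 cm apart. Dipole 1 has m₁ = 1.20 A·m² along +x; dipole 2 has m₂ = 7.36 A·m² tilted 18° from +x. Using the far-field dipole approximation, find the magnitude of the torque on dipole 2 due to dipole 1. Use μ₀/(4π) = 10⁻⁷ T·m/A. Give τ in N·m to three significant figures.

Dipole B is on the axis of dipole A, so B₁ there is axial: B₁ = (μ₀/4π)·2m₁/r³ along +x.
B₁ = 2(10⁻⁷)(1.20)/(0.0607)³ = 0.001073 T.
τ = m₂ B₁ sinθ.
τ = (7.36)(0.001073)·sin18° = 0.002441 N·m.

τ ≈ 0.00244 N·m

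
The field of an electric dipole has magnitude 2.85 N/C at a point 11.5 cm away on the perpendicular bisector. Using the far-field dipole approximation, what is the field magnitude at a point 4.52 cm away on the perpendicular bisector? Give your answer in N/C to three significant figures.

Dipole fields scale as 1/r³ in the far field; the geometry is the same at both points.
E₂ = E₁ · (r₁/r₂)³ = 2.85 · (11.5/4.52)³.
(r₁/r₂)³ = (2.544)³ = 16.47.
E₂ ≈ 46.94 N/C.

E ≈ 46.9 N/C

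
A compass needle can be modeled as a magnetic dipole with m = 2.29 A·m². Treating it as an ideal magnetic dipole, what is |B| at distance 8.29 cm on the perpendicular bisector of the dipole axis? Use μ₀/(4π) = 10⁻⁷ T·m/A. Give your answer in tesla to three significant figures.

In the equatorial plane B = (μ₀/4π)·m/r³ (half the axial value).
B = (10⁻⁷)·(2.29) / (0.0829)³ = 4.019×10⁻⁴ T.

B ≈ 4.02×10⁻⁴ T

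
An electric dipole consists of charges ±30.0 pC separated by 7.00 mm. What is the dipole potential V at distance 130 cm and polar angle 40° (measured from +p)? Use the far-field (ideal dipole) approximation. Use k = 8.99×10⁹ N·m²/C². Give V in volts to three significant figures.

Dipole moment p = qd = (3.00×10⁻¹¹ C)(0.00700 m) = 2.10×10⁻¹³ C·m.
The dipole potential is V = kp cosθ / r².
V = (8.99×10⁹)(2.10×10⁻¹³)·cos40° / (1.30)² = 8.557×10⁻⁴ V.

V ≈ 8.56×10⁻⁴ V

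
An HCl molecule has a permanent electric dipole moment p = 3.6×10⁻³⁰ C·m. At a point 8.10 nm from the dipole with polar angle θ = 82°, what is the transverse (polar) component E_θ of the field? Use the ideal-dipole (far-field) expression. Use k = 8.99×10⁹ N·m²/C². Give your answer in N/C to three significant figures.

E_θ ≈ 6.03×10⁴ N/C

For a dipole, E_θ = (kp sinθ)/r³.
kp/r³ = (8.99×10⁹)(3.60×10⁻³⁰)/(8.10×10⁻⁹)³ = 6.090×10⁴ N/C.
E_θ = 6.090×10⁴·sin82° = 6.031×10⁴ N/C.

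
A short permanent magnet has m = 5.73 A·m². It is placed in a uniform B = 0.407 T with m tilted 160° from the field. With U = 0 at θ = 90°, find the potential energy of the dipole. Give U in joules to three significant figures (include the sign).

U ≈ 2.19 J

U = −m·B = −mB cosθ.
U = −(5.73)(0.407)·cos160° = 2.191 J.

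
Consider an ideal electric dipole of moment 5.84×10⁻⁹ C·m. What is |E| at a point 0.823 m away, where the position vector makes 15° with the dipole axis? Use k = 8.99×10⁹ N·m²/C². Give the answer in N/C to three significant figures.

At angle θ the dipole field magnitude is E = (kp/r³)·√(1 + 3cos²θ).
kp/r³ = (8.99×10⁹)(5.84×10⁻⁹) / (0.823)³ = 94.18 N/C.
√(1 + 3cos²15°) = √(1 + 3·0.9330) = √3.7990 ≈ 1.9491.
E ≈ 94.18 × 1.949 = 183.6 N/C.

E ≈ 184 N/C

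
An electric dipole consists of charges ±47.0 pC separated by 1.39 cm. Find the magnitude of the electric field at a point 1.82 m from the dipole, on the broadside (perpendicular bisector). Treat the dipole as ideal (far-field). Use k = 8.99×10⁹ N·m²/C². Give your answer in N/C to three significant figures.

Dipole moment p = qd = (4.70×10⁻¹¹ C)(0.0139 m) = 6.533×10⁻¹³ C·m.
On the perpendicular bisector E = kp/r³ (half the axial value at the same distance).
E = (8.99×10⁹)(6.533×10⁻¹³) / (1.82)³ = 9.742×10⁻⁴ N/C.

E ≈ 9.74×10⁻⁴ N/C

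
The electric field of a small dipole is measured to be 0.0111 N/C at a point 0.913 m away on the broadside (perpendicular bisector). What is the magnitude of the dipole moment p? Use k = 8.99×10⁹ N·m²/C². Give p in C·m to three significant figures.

p ≈ 9.40×10⁻¹³ C·m

In the equatorial plane E = kp/r³, so p = Er³/(k).
p = (0.0111)·(0.913)³ / (8.99×10⁹) = 9.397×10⁻¹³ C·m.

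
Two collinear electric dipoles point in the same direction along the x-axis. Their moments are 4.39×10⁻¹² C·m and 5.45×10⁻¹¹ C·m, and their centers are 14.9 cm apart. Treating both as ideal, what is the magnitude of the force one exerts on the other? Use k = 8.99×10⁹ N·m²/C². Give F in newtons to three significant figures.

On-axis field of dipole 1 at distance r: E = 2kp₁/r³. Force on dipole 2 is F = p₂·dE/dr (gradient along axis).
dE/dr = −6kp₁/r⁴, so |F| = 6kp₁p₂/r⁴ (attractive for aligned moments).
F = 6(8.99×10⁹)(4.39×10⁻¹²)(5.45×10⁻¹¹)/(0.149)⁴ = 2.618×10⁻⁸ N.

F ≈ 2.62×10⁻⁸ N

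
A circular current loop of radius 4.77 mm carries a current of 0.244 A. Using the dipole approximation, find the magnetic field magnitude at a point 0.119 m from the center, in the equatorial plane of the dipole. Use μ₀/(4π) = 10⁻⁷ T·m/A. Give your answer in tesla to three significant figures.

B ≈ 1.03×10⁻⁹ T

Magnetic moment m = IA = Iπa² = (0.244)·π·(0.00477)² = 1.744×10⁻⁵ A·m².
In the equatorial plane B = (μ₀/4π)·m/r³ (half the axial value).
B = (10⁻⁷)·(1.744×10⁻⁵) / (0.119)³ = 1.035×10⁻⁹ T.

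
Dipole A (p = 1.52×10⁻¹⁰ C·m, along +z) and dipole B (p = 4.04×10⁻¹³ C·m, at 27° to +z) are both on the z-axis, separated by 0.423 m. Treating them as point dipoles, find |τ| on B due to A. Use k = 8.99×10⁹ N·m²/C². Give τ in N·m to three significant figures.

The second dipole sits on the axis of the first, so the field there is axial: E₁ = 2kp₁/r³ along +z.
E₁ = 2(8.99×10⁹)(1.52×10⁻¹⁰)/(0.423)³ = 36.11 N/C.
Torque on the second dipole: τ = p₂ E₁ sinθ.
τ = (4.04×10⁻¹³)(36.11)·sin27° = 6.623×10⁻¹² N·m.

τ ≈ 6.62×10⁻¹² N·m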